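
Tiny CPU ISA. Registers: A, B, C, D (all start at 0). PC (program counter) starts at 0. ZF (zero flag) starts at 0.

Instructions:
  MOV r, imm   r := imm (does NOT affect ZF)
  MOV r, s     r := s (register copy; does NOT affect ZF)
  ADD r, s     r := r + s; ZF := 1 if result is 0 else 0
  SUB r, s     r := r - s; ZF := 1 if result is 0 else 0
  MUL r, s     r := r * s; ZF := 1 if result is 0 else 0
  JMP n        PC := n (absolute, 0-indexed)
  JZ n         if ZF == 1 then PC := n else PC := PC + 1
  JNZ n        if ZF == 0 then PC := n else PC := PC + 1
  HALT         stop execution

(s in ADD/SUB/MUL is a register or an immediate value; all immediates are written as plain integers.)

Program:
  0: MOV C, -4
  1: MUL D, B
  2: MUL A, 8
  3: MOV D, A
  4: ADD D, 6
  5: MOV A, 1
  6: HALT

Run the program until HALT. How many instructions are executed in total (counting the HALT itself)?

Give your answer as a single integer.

Step 1: PC=0 exec 'MOV C, -4'. After: A=0 B=0 C=-4 D=0 ZF=0 PC=1
Step 2: PC=1 exec 'MUL D, B'. After: A=0 B=0 C=-4 D=0 ZF=1 PC=2
Step 3: PC=2 exec 'MUL A, 8'. After: A=0 B=0 C=-4 D=0 ZF=1 PC=3
Step 4: PC=3 exec 'MOV D, A'. After: A=0 B=0 C=-4 D=0 ZF=1 PC=4
Step 5: PC=4 exec 'ADD D, 6'. After: A=0 B=0 C=-4 D=6 ZF=0 PC=5
Step 6: PC=5 exec 'MOV A, 1'. After: A=1 B=0 C=-4 D=6 ZF=0 PC=6
Step 7: PC=6 exec 'HALT'. After: A=1 B=0 C=-4 D=6 ZF=0 PC=6 HALTED
Total instructions executed: 7

Answer: 7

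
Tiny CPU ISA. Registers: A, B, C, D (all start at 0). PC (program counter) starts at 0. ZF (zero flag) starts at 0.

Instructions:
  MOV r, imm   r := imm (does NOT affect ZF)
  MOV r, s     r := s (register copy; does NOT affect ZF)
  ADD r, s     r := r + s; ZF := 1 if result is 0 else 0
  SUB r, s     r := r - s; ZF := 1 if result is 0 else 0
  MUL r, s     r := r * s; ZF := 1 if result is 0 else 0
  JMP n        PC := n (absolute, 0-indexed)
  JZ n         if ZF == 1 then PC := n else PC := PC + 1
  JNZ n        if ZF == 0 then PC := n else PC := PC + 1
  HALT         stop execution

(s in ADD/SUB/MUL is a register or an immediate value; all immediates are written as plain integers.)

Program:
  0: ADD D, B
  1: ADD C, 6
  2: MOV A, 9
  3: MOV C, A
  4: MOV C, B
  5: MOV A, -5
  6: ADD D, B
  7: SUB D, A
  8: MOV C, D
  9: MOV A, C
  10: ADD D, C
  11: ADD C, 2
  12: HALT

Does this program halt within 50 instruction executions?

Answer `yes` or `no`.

Step 1: PC=0 exec 'ADD D, B'. After: A=0 B=0 C=0 D=0 ZF=1 PC=1
Step 2: PC=1 exec 'ADD C, 6'. After: A=0 B=0 C=6 D=0 ZF=0 PC=2
Step 3: PC=2 exec 'MOV A, 9'. After: A=9 B=0 C=6 D=0 ZF=0 PC=3
Step 4: PC=3 exec 'MOV C, A'. After: A=9 B=0 C=9 D=0 ZF=0 PC=4
Step 5: PC=4 exec 'MOV C, B'. After: A=9 B=0 C=0 D=0 ZF=0 PC=5
Step 6: PC=5 exec 'MOV A, -5'. After: A=-5 B=0 C=0 D=0 ZF=0 PC=6
Step 7: PC=6 exec 'ADD D, B'. After: A=-5 B=0 C=0 D=0 ZF=1 PC=7
Step 8: PC=7 exec 'SUB D, A'. After: A=-5 B=0 C=0 D=5 ZF=0 PC=8
Step 9: PC=8 exec 'MOV C, D'. After: A=-5 B=0 C=5 D=5 ZF=0 PC=9
Step 10: PC=9 exec 'MOV A, C'. After: A=5 B=0 C=5 D=5 ZF=0 PC=10
Step 11: PC=10 exec 'ADD D, C'. After: A=5 B=0 C=5 D=10 ZF=0 PC=11
Step 12: PC=11 exec 'ADD C, 2'. After: A=5 B=0 C=7 D=10 ZF=0 PC=12
Step 13: PC=12 exec 'HALT'. After: A=5 B=0 C=7 D=10 ZF=0 PC=12 HALTED

Answer: yes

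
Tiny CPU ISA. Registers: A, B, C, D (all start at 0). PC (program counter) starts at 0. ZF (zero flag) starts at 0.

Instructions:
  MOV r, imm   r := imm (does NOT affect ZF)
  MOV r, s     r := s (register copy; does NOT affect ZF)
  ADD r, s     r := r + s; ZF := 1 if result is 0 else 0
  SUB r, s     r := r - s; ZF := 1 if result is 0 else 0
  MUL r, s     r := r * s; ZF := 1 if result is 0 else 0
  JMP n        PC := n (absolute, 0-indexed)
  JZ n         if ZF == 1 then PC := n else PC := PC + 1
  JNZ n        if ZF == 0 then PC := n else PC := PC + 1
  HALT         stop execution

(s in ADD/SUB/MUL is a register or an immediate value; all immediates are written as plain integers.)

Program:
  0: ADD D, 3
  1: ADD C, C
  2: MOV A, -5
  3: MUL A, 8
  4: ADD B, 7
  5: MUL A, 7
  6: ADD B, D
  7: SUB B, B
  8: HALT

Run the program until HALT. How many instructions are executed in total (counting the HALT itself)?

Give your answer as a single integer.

Answer: 9

Derivation:
Step 1: PC=0 exec 'ADD D, 3'. After: A=0 B=0 C=0 D=3 ZF=0 PC=1
Step 2: PC=1 exec 'ADD C, C'. After: A=0 B=0 C=0 D=3 ZF=1 PC=2
Step 3: PC=2 exec 'MOV A, -5'. After: A=-5 B=0 C=0 D=3 ZF=1 PC=3
Step 4: PC=3 exec 'MUL A, 8'. After: A=-40 B=0 C=0 D=3 ZF=0 PC=4
Step 5: PC=4 exec 'ADD B, 7'. After: A=-40 B=7 C=0 D=3 ZF=0 PC=5
Step 6: PC=5 exec 'MUL A, 7'. After: A=-280 B=7 C=0 D=3 ZF=0 PC=6
Step 7: PC=6 exec 'ADD B, D'. After: A=-280 B=10 C=0 D=3 ZF=0 PC=7
Step 8: PC=7 exec 'SUB B, B'. After: A=-280 B=0 C=0 D=3 ZF=1 PC=8
Step 9: PC=8 exec 'HALT'. After: A=-280 B=0 C=0 D=3 ZF=1 PC=8 HALTED
Total instructions executed: 9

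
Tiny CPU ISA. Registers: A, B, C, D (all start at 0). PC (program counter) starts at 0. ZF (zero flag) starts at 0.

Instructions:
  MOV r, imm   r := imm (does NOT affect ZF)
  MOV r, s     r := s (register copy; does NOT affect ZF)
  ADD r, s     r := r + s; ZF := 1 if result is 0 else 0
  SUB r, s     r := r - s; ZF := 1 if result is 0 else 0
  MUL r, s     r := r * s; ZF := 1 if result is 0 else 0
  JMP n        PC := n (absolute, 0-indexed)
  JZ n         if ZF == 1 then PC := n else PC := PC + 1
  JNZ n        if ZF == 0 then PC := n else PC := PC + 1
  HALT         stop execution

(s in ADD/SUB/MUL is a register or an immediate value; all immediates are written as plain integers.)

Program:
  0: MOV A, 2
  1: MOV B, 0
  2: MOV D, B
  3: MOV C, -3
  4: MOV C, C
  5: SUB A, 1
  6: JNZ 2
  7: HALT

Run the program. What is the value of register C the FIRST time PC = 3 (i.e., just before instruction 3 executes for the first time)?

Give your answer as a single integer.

Step 1: PC=0 exec 'MOV A, 2'. After: A=2 B=0 C=0 D=0 ZF=0 PC=1
Step 2: PC=1 exec 'MOV B, 0'. After: A=2 B=0 C=0 D=0 ZF=0 PC=2
Step 3: PC=2 exec 'MOV D, B'. After: A=2 B=0 C=0 D=0 ZF=0 PC=3
First time PC=3: C=0

0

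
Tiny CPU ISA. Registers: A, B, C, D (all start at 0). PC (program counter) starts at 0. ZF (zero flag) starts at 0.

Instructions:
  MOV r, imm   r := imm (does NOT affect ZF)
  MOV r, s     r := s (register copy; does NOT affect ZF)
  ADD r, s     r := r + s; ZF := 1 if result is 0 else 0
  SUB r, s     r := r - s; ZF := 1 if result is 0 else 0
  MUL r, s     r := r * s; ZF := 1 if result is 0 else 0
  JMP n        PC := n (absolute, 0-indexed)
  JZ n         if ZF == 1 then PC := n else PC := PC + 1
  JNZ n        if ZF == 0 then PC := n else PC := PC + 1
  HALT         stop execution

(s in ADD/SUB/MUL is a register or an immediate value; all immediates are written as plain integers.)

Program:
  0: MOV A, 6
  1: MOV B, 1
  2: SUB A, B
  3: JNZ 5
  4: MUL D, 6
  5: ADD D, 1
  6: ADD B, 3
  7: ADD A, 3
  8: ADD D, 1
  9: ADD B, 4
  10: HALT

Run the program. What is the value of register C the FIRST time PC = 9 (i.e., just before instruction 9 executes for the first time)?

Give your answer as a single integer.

Step 1: PC=0 exec 'MOV A, 6'. After: A=6 B=0 C=0 D=0 ZF=0 PC=1
Step 2: PC=1 exec 'MOV B, 1'. After: A=6 B=1 C=0 D=0 ZF=0 PC=2
Step 3: PC=2 exec 'SUB A, B'. After: A=5 B=1 C=0 D=0 ZF=0 PC=3
Step 4: PC=3 exec 'JNZ 5'. After: A=5 B=1 C=0 D=0 ZF=0 PC=5
Step 5: PC=5 exec 'ADD D, 1'. After: A=5 B=1 C=0 D=1 ZF=0 PC=6
Step 6: PC=6 exec 'ADD B, 3'. After: A=5 B=4 C=0 D=1 ZF=0 PC=7
Step 7: PC=7 exec 'ADD A, 3'. After: A=8 B=4 C=0 D=1 ZF=0 PC=8
Step 8: PC=8 exec 'ADD D, 1'. After: A=8 B=4 C=0 D=2 ZF=0 PC=9
First time PC=9: C=0

0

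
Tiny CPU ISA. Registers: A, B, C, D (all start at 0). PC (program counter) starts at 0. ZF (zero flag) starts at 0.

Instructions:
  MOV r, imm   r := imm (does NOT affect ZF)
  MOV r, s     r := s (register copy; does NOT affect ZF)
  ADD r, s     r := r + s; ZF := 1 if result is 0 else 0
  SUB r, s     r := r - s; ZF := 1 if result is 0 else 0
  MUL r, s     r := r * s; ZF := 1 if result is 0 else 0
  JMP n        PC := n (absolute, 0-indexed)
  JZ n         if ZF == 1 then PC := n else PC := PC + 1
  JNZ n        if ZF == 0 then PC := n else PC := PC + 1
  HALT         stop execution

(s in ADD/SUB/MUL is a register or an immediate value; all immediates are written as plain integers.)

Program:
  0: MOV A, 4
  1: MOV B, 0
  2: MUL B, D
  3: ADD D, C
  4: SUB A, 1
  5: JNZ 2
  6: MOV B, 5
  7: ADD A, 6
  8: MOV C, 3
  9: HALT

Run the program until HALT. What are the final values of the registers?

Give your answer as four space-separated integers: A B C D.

Answer: 6 5 3 0

Derivation:
Step 1: PC=0 exec 'MOV A, 4'. After: A=4 B=0 C=0 D=0 ZF=0 PC=1
Step 2: PC=1 exec 'MOV B, 0'. After: A=4 B=0 C=0 D=0 ZF=0 PC=2
Step 3: PC=2 exec 'MUL B, D'. After: A=4 B=0 C=0 D=0 ZF=1 PC=3
Step 4: PC=3 exec 'ADD D, C'. After: A=4 B=0 C=0 D=0 ZF=1 PC=4
Step 5: PC=4 exec 'SUB A, 1'. After: A=3 B=0 C=0 D=0 ZF=0 PC=5
Step 6: PC=5 exec 'JNZ 2'. After: A=3 B=0 C=0 D=0 ZF=0 PC=2
Step 7: PC=2 exec 'MUL B, D'. After: A=3 B=0 C=0 D=0 ZF=1 PC=3
Step 8: PC=3 exec 'ADD D, C'. After: A=3 B=0 C=0 D=0 ZF=1 PC=4
Step 9: PC=4 exec 'SUB A, 1'. After: A=2 B=0 C=0 D=0 ZF=0 PC=5
Step 10: PC=5 exec 'JNZ 2'. After: A=2 B=0 C=0 D=0 ZF=0 PC=2
Step 11: PC=2 exec 'MUL B, D'. After: A=2 B=0 C=0 D=0 ZF=1 PC=3
Step 12: PC=3 exec 'ADD D, C'. After: A=2 B=0 C=0 D=0 ZF=1 PC=4
Step 13: PC=4 exec 'SUB A, 1'. After: A=1 B=0 C=0 D=0 ZF=0 PC=5
Step 14: PC=5 exec 'JNZ 2'. After: A=1 B=0 C=0 D=0 ZF=0 PC=2
Step 15: PC=2 exec 'MUL B, D'. After: A=1 B=0 C=0 D=0 ZF=1 PC=3
Step 16: PC=3 exec 'ADD D, C'. After: A=1 B=0 C=0 D=0 ZF=1 PC=4
Step 17: PC=4 exec 'SUB A, 1'. After: A=0 B=0 C=0 D=0 ZF=1 PC=5
Step 18: PC=5 exec 'JNZ 2'. After: A=0 B=0 C=0 D=0 ZF=1 PC=6
Step 19: PC=6 exec 'MOV B, 5'. After: A=0 B=5 C=0 D=0 ZF=1 PC=7
Step 20: PC=7 exec 'ADD A, 6'. After: A=6 B=5 C=0 D=0 ZF=0 PC=8
Step 21: PC=8 exec 'MOV C, 3'. After: A=6 B=5 C=3 D=0 ZF=0 PC=9
Step 22: PC=9 exec 'HALT'. After: A=6 B=5 C=3 D=0 ZF=0 PC=9 HALTED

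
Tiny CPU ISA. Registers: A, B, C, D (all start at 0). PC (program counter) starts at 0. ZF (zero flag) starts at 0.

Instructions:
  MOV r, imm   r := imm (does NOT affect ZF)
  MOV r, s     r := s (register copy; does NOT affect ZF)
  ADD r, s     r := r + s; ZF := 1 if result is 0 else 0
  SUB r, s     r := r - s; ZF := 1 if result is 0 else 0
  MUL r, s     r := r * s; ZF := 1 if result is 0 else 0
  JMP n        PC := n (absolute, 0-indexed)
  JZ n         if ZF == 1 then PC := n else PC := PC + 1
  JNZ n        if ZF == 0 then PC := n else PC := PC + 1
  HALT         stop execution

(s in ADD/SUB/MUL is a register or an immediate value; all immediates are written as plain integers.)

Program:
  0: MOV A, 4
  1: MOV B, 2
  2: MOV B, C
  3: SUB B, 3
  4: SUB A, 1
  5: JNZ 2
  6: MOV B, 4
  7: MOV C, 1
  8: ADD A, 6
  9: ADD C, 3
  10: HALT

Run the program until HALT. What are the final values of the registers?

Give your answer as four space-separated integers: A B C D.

Answer: 6 4 4 0

Derivation:
Step 1: PC=0 exec 'MOV A, 4'. After: A=4 B=0 C=0 D=0 ZF=0 PC=1
Step 2: PC=1 exec 'MOV B, 2'. After: A=4 B=2 C=0 D=0 ZF=0 PC=2
Step 3: PC=2 exec 'MOV B, C'. After: A=4 B=0 C=0 D=0 ZF=0 PC=3
Step 4: PC=3 exec 'SUB B, 3'. After: A=4 B=-3 C=0 D=0 ZF=0 PC=4
Step 5: PC=4 exec 'SUB A, 1'. After: A=3 B=-3 C=0 D=0 ZF=0 PC=5
Step 6: PC=5 exec 'JNZ 2'. After: A=3 B=-3 C=0 D=0 ZF=0 PC=2
Step 7: PC=2 exec 'MOV B, C'. After: A=3 B=0 C=0 D=0 ZF=0 PC=3
Step 8: PC=3 exec 'SUB B, 3'. After: A=3 B=-3 C=0 D=0 ZF=0 PC=4
Step 9: PC=4 exec 'SUB A, 1'. After: A=2 B=-3 C=0 D=0 ZF=0 PC=5
Step 10: PC=5 exec 'JNZ 2'. After: A=2 B=-3 C=0 D=0 ZF=0 PC=2
Step 11: PC=2 exec 'MOV B, C'. After: A=2 B=0 C=0 D=0 ZF=0 PC=3
Step 12: PC=3 exec 'SUB B, 3'. After: A=2 B=-3 C=0 D=0 ZF=0 PC=4
Step 13: PC=4 exec 'SUB A, 1'. After: A=1 B=-3 C=0 D=0 ZF=0 PC=5
Step 14: PC=5 exec 'JNZ 2'. After: A=1 B=-3 C=0 D=0 ZF=0 PC=2
Step 15: PC=2 exec 'MOV B, C'. After: A=1 B=0 C=0 D=0 ZF=0 PC=3
Step 16: PC=3 exec 'SUB B, 3'. After: A=1 B=-3 C=0 D=0 ZF=0 PC=4
Step 17: PC=4 exec 'SUB A, 1'. After: A=0 B=-3 C=0 D=0 ZF=1 PC=5
Step 18: PC=5 exec 'JNZ 2'. After: A=0 B=-3 C=0 D=0 ZF=1 PC=6
Step 19: PC=6 exec 'MOV B, 4'. After: A=0 B=4 C=0 D=0 ZF=1 PC=7
Step 20: PC=7 exec 'MOV C, 1'. After: A=0 B=4 C=1 D=0 ZF=1 PC=8
Step 21: PC=8 exec 'ADD A, 6'. After: A=6 B=4 C=1 D=0 ZF=0 PC=9
Step 22: PC=9 exec 'ADD C, 3'. After: A=6 B=4 C=4 D=0 ZF=0 PC=10
Step 23: PC=10 exec 'HALT'. After: A=6 B=4 C=4 D=0 ZF=0 PC=10 HALTED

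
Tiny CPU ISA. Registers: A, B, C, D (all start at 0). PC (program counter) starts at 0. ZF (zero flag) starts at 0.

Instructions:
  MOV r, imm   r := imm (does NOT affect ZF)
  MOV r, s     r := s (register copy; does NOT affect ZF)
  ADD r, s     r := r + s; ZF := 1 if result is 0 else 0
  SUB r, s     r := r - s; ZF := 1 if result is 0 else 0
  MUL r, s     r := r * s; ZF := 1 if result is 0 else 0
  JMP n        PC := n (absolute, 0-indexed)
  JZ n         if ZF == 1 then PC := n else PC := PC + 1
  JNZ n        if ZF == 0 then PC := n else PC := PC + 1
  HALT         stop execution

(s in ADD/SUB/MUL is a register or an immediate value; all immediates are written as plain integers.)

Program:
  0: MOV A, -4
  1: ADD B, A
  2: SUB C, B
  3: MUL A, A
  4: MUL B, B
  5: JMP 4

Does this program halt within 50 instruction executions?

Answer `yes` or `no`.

Step 1: PC=0 exec 'MOV A, -4'. After: A=-4 B=0 C=0 D=0 ZF=0 PC=1
Step 2: PC=1 exec 'ADD B, A'. After: A=-4 B=-4 C=0 D=0 ZF=0 PC=2
Step 3: PC=2 exec 'SUB C, B'. After: A=-4 B=-4 C=4 D=0 ZF=0 PC=3
Step 4: PC=3 exec 'MUL A, A'. After: A=16 B=-4 C=4 D=0 ZF=0 PC=4
Step 5: PC=4 exec 'MUL B, B'. After: A=16 B=16 C=4 D=0 ZF=0 PC=5
Step 6: PC=5 exec 'JMP 4'. After: A=16 B=16 C=4 D=0 ZF=0 PC=4
Step 7: PC=4 exec 'MUL B, B'. After: A=16 B=256 C=4 D=0 ZF=0 PC=5
Step 8: PC=5 exec 'JMP 4'. After: A=16 B=256 C=4 D=0 ZF=0 PC=4
Step 9: PC=4 exec 'MUL B, B'. After: A=16 B=65536 C=4 D=0 ZF=0 PC=5
Step 10: PC=5 exec 'JMP 4'. After: A=16 B=65536 C=4 D=0 ZF=0 PC=4
Step 11: PC=4 exec 'MUL B, B'. After: A=16 B=4294967296 C=4 D=0 ZF=0 PC=5
Step 12: PC=5 exec 'JMP 4'. After: A=16 B=4294967296 C=4 D=0 ZF=0 PC=4
Step 13: PC=4 exec 'MUL B, B'. After: A=16 B=18446744073709551616 C=4 D=0 ZF=0 PC=5
Step 14: PC=5 exec 'JMP 4'. After: A=16 B=18446744073709551616 C=4 D=0 ZF=0 PC=4
Step 15: PC=4 exec 'MUL B, B'. After: A=16 B=340282366920938463463374607431768211456 C=4 D=0 ZF=0 PC=5
After 50 steps: not halted. PC revisits the same instructions with no path to HALT; will never halt.

Answer: no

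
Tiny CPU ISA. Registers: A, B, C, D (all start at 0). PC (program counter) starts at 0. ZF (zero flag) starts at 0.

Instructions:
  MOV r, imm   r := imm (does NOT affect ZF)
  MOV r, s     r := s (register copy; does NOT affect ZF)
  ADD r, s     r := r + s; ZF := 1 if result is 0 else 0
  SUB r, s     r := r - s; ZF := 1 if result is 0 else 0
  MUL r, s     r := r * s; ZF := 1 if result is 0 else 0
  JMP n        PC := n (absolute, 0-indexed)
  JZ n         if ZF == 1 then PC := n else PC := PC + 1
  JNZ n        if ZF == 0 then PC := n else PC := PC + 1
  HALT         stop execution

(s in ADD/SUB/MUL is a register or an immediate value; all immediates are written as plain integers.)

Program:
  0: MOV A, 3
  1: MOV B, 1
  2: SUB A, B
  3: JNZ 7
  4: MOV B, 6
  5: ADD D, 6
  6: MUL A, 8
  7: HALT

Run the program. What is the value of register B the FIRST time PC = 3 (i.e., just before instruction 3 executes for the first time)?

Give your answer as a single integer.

Step 1: PC=0 exec 'MOV A, 3'. After: A=3 B=0 C=0 D=0 ZF=0 PC=1
Step 2: PC=1 exec 'MOV B, 1'. After: A=3 B=1 C=0 D=0 ZF=0 PC=2
Step 3: PC=2 exec 'SUB A, B'. After: A=2 B=1 C=0 D=0 ZF=0 PC=3
First time PC=3: B=1

1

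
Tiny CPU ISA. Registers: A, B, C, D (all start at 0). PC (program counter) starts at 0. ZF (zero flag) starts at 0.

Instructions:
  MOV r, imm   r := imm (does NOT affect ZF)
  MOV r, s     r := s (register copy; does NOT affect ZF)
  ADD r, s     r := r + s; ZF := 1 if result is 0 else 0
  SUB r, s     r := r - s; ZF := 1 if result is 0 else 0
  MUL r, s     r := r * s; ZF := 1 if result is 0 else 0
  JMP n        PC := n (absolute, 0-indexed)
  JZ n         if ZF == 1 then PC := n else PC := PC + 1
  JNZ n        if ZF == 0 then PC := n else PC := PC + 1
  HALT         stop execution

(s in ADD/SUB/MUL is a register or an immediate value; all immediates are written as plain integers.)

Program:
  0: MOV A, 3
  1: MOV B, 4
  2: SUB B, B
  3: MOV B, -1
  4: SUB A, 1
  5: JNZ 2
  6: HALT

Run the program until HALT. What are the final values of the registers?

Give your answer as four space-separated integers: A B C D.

Answer: 0 -1 0 0

Derivation:
Step 1: PC=0 exec 'MOV A, 3'. After: A=3 B=0 C=0 D=0 ZF=0 PC=1
Step 2: PC=1 exec 'MOV B, 4'. After: A=3 B=4 C=0 D=0 ZF=0 PC=2
Step 3: PC=2 exec 'SUB B, B'. After: A=3 B=0 C=0 D=0 ZF=1 PC=3
Step 4: PC=3 exec 'MOV B, -1'. After: A=3 B=-1 C=0 D=0 ZF=1 PC=4
Step 5: PC=4 exec 'SUB A, 1'. After: A=2 B=-1 C=0 D=0 ZF=0 PC=5
Step 6: PC=5 exec 'JNZ 2'. After: A=2 B=-1 C=0 D=0 ZF=0 PC=2
Step 7: PC=2 exec 'SUB B, B'. After: A=2 B=0 C=0 D=0 ZF=1 PC=3
Step 8: PC=3 exec 'MOV B, -1'. After: A=2 B=-1 C=0 D=0 ZF=1 PC=4
Step 9: PC=4 exec 'SUB A, 1'. After: A=1 B=-1 C=0 D=0 ZF=0 PC=5
Step 10: PC=5 exec 'JNZ 2'. After: A=1 B=-1 C=0 D=0 ZF=0 PC=2
Step 11: PC=2 exec 'SUB B, B'. After: A=1 B=0 C=0 D=0 ZF=1 PC=3
Step 12: PC=3 exec 'MOV B, -1'. After: A=1 B=-1 C=0 D=0 ZF=1 PC=4
Step 13: PC=4 exec 'SUB A, 1'. After: A=0 B=-1 C=0 D=0 ZF=1 PC=5
Step 14: PC=5 exec 'JNZ 2'. After: A=0 B=-1 C=0 D=0 ZF=1 PC=6
Step 15: PC=6 exec 'HALT'. After: A=0 B=-1 C=0 D=0 ZF=1 PC=6 HALTED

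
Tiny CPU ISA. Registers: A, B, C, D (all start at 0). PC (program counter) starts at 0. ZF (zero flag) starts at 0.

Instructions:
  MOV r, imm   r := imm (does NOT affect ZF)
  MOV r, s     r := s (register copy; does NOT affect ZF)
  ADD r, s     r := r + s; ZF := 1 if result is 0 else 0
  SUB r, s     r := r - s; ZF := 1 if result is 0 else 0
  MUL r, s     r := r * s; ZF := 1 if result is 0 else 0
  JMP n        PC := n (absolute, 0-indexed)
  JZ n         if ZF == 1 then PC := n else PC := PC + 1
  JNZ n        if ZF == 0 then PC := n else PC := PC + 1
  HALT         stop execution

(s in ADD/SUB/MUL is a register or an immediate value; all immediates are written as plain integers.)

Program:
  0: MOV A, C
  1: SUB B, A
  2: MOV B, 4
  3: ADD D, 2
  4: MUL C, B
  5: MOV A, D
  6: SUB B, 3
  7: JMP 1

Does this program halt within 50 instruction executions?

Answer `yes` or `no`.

Step 1: PC=0 exec 'MOV A, C'. After: A=0 B=0 C=0 D=0 ZF=0 PC=1
Step 2: PC=1 exec 'SUB B, A'. After: A=0 B=0 C=0 D=0 ZF=1 PC=2
Step 3: PC=2 exec 'MOV B, 4'. After: A=0 B=4 C=0 D=0 ZF=1 PC=3
Step 4: PC=3 exec 'ADD D, 2'. After: A=0 B=4 C=0 D=2 ZF=0 PC=4
Step 5: PC=4 exec 'MUL C, B'. After: A=0 B=4 C=0 D=2 ZF=1 PC=5
Step 6: PC=5 exec 'MOV A, D'. After: A=2 B=4 C=0 D=2 ZF=1 PC=6
Step 7: PC=6 exec 'SUB B, 3'. After: A=2 B=1 C=0 D=2 ZF=0 PC=7
Step 8: PC=7 exec 'JMP 1'. After: A=2 B=1 C=0 D=2 ZF=0 PC=1
Step 9: PC=1 exec 'SUB B, A'. After: A=2 B=-1 C=0 D=2 ZF=0 PC=2
Step 10: PC=2 exec 'MOV B, 4'. After: A=2 B=4 C=0 D=2 ZF=0 PC=3
Step 11: PC=3 exec 'ADD D, 2'. After: A=2 B=4 C=0 D=4 ZF=0 PC=4
Step 12: PC=4 exec 'MUL C, B'. After: A=2 B=4 C=0 D=4 ZF=1 PC=5
Step 13: PC=5 exec 'MOV A, D'. After: A=4 B=4 C=0 D=4 ZF=1 PC=6
Step 14: PC=6 exec 'SUB B, 3'. After: A=4 B=1 C=0 D=4 ZF=0 PC=7
Step 15: PC=7 exec 'JMP 1'. After: A=4 B=1 C=0 D=4 ZF=0 PC=1
After 50 steps: not halted. PC revisits the same instructions with no path to HALT; will never halt.

Answer: no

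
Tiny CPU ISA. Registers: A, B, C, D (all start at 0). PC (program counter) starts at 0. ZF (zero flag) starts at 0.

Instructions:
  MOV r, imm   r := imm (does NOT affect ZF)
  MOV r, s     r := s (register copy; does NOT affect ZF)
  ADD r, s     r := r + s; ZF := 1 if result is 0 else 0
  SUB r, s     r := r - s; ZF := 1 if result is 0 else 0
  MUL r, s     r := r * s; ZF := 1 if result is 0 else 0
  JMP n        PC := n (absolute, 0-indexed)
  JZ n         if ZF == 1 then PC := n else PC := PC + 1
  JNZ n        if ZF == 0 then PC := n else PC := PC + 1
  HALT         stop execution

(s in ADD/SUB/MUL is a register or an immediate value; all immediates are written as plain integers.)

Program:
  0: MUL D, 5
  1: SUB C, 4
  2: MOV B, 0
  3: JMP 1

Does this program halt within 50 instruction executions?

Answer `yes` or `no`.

Step 1: PC=0 exec 'MUL D, 5'. After: A=0 B=0 C=0 D=0 ZF=1 PC=1
Step 2: PC=1 exec 'SUB C, 4'. After: A=0 B=0 C=-4 D=0 ZF=0 PC=2
Step 3: PC=2 exec 'MOV B, 0'. After: A=0 B=0 C=-4 D=0 ZF=0 PC=3
Step 4: PC=3 exec 'JMP 1'. After: A=0 B=0 C=-4 D=0 ZF=0 PC=1
Step 5: PC=1 exec 'SUB C, 4'. After: A=0 B=0 C=-8 D=0 ZF=0 PC=2
Step 6: PC=2 exec 'MOV B, 0'. After: A=0 B=0 C=-8 D=0 ZF=0 PC=3
Step 7: PC=3 exec 'JMP 1'. After: A=0 B=0 C=-8 D=0 ZF=0 PC=1
Step 8: PC=1 exec 'SUB C, 4'. After: A=0 B=0 C=-12 D=0 ZF=0 PC=2
Step 9: PC=2 exec 'MOV B, 0'. After: A=0 B=0 C=-12 D=0 ZF=0 PC=3
Step 10: PC=3 exec 'JMP 1'. After: A=0 B=0 C=-12 D=0 ZF=0 PC=1
Step 11: PC=1 exec 'SUB C, 4'. After: A=0 B=0 C=-16 D=0 ZF=0 PC=2
Step 12: PC=2 exec 'MOV B, 0'. After: A=0 B=0 C=-16 D=0 ZF=0 PC=3
Step 13: PC=3 exec 'JMP 1'. After: A=0 B=0 C=-16 D=0 ZF=0 PC=1
Step 14: PC=1 exec 'SUB C, 4'. After: A=0 B=0 C=-20 D=0 ZF=0 PC=2
Step 15: PC=2 exec 'MOV B, 0'. After: A=0 B=0 C=-20 D=0 ZF=0 PC=3
After 50 steps: not halted. PC revisits the same instructions with no path to HALT; will never halt.

Answer: no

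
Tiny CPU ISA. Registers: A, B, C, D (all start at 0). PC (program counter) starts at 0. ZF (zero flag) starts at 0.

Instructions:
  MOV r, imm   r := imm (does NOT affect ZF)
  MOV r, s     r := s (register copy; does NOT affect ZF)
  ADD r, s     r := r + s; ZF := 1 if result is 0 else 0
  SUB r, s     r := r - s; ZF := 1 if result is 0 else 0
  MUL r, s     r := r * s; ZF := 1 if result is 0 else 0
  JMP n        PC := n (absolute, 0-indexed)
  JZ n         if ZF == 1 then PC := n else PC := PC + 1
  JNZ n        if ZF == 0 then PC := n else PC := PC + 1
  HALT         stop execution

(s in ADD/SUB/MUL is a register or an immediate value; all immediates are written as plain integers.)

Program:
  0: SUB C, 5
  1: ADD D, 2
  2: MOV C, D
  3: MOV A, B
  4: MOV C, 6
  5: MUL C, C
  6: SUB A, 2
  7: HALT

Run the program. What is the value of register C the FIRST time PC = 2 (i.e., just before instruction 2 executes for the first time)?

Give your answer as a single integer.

Step 1: PC=0 exec 'SUB C, 5'. After: A=0 B=0 C=-5 D=0 ZF=0 PC=1
Step 2: PC=1 exec 'ADD D, 2'. After: A=0 B=0 C=-5 D=2 ZF=0 PC=2
First time PC=2: C=-5

-5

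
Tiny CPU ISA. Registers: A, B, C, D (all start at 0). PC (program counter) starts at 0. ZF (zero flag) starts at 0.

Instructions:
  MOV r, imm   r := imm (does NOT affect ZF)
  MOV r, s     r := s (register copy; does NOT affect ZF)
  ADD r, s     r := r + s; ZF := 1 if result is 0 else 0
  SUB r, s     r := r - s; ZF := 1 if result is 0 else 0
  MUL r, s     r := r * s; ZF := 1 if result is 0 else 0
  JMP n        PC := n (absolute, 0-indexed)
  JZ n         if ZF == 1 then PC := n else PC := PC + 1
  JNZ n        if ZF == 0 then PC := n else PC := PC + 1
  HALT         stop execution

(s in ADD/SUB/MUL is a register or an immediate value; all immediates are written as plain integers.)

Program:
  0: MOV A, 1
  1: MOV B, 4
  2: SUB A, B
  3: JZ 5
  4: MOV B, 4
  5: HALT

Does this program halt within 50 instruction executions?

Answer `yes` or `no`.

Answer: yes

Derivation:
Step 1: PC=0 exec 'MOV A, 1'. After: A=1 B=0 C=0 D=0 ZF=0 PC=1
Step 2: PC=1 exec 'MOV B, 4'. After: A=1 B=4 C=0 D=0 ZF=0 PC=2
Step 3: PC=2 exec 'SUB A, B'. After: A=-3 B=4 C=0 D=0 ZF=0 PC=3
Step 4: PC=3 exec 'JZ 5'. After: A=-3 B=4 C=0 D=0 ZF=0 PC=4
Step 5: PC=4 exec 'MOV B, 4'. After: A=-3 B=4 C=0 D=0 ZF=0 PC=5
Step 6: PC=5 exec 'HALT'. After: A=-3 B=4 C=0 D=0 ZF=0 PC=5 HALTED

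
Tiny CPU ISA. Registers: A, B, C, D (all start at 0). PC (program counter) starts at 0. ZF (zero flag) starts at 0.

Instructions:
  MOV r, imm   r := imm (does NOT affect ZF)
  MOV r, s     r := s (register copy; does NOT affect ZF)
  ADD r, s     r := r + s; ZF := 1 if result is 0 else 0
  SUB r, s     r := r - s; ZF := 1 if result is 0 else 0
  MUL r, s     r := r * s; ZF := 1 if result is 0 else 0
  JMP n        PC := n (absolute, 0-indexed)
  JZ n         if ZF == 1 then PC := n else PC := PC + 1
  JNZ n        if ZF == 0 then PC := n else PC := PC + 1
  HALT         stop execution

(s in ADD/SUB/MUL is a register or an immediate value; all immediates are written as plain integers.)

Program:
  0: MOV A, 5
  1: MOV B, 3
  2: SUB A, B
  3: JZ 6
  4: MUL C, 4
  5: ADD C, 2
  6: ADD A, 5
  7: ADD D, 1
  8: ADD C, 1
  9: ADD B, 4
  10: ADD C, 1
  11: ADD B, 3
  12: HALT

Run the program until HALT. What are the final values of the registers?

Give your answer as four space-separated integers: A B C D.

Step 1: PC=0 exec 'MOV A, 5'. After: A=5 B=0 C=0 D=0 ZF=0 PC=1
Step 2: PC=1 exec 'MOV B, 3'. After: A=5 B=3 C=0 D=0 ZF=0 PC=2
Step 3: PC=2 exec 'SUB A, B'. After: A=2 B=3 C=0 D=0 ZF=0 PC=3
Step 4: PC=3 exec 'JZ 6'. After: A=2 B=3 C=0 D=0 ZF=0 PC=4
Step 5: PC=4 exec 'MUL C, 4'. After: A=2 B=3 C=0 D=0 ZF=1 PC=5
Step 6: PC=5 exec 'ADD C, 2'. After: A=2 B=3 C=2 D=0 ZF=0 PC=6
Step 7: PC=6 exec 'ADD A, 5'. After: A=7 B=3 C=2 D=0 ZF=0 PC=7
Step 8: PC=7 exec 'ADD D, 1'. After: A=7 B=3 C=2 D=1 ZF=0 PC=8
Step 9: PC=8 exec 'ADD C, 1'. After: A=7 B=3 C=3 D=1 ZF=0 PC=9
Step 10: PC=9 exec 'ADD B, 4'. After: A=7 B=7 C=3 D=1 ZF=0 PC=10
Step 11: PC=10 exec 'ADD C, 1'. After: A=7 B=7 C=4 D=1 ZF=0 PC=11
Step 12: PC=11 exec 'ADD B, 3'. After: A=7 B=10 C=4 D=1 ZF=0 PC=12
Step 13: PC=12 exec 'HALT'. After: A=7 B=10 C=4 D=1 ZF=0 PC=12 HALTED

Answer: 7 10 4 1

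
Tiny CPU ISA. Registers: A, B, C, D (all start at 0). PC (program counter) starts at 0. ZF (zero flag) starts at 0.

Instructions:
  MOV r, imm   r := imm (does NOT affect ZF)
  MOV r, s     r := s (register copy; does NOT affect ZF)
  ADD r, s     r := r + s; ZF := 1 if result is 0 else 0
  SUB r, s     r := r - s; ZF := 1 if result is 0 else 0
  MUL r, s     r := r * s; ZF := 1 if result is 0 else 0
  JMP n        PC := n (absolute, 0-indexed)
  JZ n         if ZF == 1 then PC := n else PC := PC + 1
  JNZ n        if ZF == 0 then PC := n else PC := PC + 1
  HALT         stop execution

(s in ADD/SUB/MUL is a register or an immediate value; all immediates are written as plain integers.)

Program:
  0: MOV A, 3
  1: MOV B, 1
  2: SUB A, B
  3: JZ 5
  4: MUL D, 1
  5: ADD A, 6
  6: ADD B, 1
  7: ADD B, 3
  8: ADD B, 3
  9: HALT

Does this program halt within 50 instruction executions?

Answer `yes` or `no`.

Step 1: PC=0 exec 'MOV A, 3'. After: A=3 B=0 C=0 D=0 ZF=0 PC=1
Step 2: PC=1 exec 'MOV B, 1'. After: A=3 B=1 C=0 D=0 ZF=0 PC=2
Step 3: PC=2 exec 'SUB A, B'. After: A=2 B=1 C=0 D=0 ZF=0 PC=3
Step 4: PC=3 exec 'JZ 5'. After: A=2 B=1 C=0 D=0 ZF=0 PC=4
Step 5: PC=4 exec 'MUL D, 1'. After: A=2 B=1 C=0 D=0 ZF=1 PC=5
Step 6: PC=5 exec 'ADD A, 6'. After: A=8 B=1 C=0 D=0 ZF=0 PC=6
Step 7: PC=6 exec 'ADD B, 1'. After: A=8 B=2 C=0 D=0 ZF=0 PC=7
Step 8: PC=7 exec 'ADD B, 3'. After: A=8 B=5 C=0 D=0 ZF=0 PC=8
Step 9: PC=8 exec 'ADD B, 3'. After: A=8 B=8 C=0 D=0 ZF=0 PC=9
Step 10: PC=9 exec 'HALT'. After: A=8 B=8 C=0 D=0 ZF=0 PC=9 HALTED

Answer: yes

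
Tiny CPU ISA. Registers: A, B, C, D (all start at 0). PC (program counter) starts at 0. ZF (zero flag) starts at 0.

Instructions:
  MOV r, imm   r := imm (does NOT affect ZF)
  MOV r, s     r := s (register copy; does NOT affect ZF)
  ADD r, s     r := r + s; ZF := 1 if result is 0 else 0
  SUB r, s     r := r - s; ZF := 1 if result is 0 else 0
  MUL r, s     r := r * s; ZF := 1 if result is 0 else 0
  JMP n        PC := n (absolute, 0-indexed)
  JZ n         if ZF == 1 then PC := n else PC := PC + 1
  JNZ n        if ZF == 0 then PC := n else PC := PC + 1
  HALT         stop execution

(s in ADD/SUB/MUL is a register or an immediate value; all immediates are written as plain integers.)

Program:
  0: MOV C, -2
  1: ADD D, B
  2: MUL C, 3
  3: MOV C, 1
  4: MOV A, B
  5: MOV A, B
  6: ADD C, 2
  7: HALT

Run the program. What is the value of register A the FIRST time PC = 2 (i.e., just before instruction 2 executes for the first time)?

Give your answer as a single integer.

Step 1: PC=0 exec 'MOV C, -2'. After: A=0 B=0 C=-2 D=0 ZF=0 PC=1
Step 2: PC=1 exec 'ADD D, B'. After: A=0 B=0 C=-2 D=0 ZF=1 PC=2
First time PC=2: A=0

0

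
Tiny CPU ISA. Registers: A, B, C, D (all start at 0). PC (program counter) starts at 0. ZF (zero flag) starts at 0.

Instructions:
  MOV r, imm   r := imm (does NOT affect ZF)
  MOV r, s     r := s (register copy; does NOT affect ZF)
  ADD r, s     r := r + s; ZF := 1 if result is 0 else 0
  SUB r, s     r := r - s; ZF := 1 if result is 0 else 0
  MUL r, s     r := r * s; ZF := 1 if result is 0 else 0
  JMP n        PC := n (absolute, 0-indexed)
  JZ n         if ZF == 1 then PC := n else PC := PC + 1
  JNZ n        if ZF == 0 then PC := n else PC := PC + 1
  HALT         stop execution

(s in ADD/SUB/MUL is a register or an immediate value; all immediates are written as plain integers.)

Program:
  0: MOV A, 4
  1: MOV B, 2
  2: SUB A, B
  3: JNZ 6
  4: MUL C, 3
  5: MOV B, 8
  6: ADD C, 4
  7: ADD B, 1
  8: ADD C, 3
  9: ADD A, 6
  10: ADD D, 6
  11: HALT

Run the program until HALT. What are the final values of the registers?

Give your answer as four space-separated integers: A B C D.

Answer: 8 3 7 6

Derivation:
Step 1: PC=0 exec 'MOV A, 4'. After: A=4 B=0 C=0 D=0 ZF=0 PC=1
Step 2: PC=1 exec 'MOV B, 2'. After: A=4 B=2 C=0 D=0 ZF=0 PC=2
Step 3: PC=2 exec 'SUB A, B'. After: A=2 B=2 C=0 D=0 ZF=0 PC=3
Step 4: PC=3 exec 'JNZ 6'. After: A=2 B=2 C=0 D=0 ZF=0 PC=6
Step 5: PC=6 exec 'ADD C, 4'. After: A=2 B=2 C=4 D=0 ZF=0 PC=7
Step 6: PC=7 exec 'ADD B, 1'. After: A=2 B=3 C=4 D=0 ZF=0 PC=8
Step 7: PC=8 exec 'ADD C, 3'. After: A=2 B=3 C=7 D=0 ZF=0 PC=9
Step 8: PC=9 exec 'ADD A, 6'. After: A=8 B=3 C=7 D=0 ZF=0 PC=10
Step 9: PC=10 exec 'ADD D, 6'. After: A=8 B=3 C=7 D=6 ZF=0 PC=11
Step 10: PC=11 exec 'HALT'. After: A=8 B=3 C=7 D=6 ZF=0 PC=11 HALTED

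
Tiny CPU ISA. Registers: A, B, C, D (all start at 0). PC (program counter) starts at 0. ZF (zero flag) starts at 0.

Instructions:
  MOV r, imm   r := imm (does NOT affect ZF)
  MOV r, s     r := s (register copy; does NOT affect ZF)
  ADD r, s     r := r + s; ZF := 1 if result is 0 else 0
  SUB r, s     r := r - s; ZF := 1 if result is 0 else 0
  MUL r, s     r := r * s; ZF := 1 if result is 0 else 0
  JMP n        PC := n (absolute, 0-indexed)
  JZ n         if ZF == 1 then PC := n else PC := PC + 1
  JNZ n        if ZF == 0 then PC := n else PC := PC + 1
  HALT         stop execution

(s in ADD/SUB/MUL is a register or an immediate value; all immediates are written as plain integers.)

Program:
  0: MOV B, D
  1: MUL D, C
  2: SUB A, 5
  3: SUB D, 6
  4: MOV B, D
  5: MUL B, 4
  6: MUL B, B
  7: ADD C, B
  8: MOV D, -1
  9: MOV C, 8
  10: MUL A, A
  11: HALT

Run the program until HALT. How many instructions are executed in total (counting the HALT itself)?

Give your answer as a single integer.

Step 1: PC=0 exec 'MOV B, D'. After: A=0 B=0 C=0 D=0 ZF=0 PC=1
Step 2: PC=1 exec 'MUL D, C'. After: A=0 B=0 C=0 D=0 ZF=1 PC=2
Step 3: PC=2 exec 'SUB A, 5'. After: A=-5 B=0 C=0 D=0 ZF=0 PC=3
Step 4: PC=3 exec 'SUB D, 6'. After: A=-5 B=0 C=0 D=-6 ZF=0 PC=4
Step 5: PC=4 exec 'MOV B, D'. After: A=-5 B=-6 C=0 D=-6 ZF=0 PC=5
Step 6: PC=5 exec 'MUL B, 4'. After: A=-5 B=-24 C=0 D=-6 ZF=0 PC=6
Step 7: PC=6 exec 'MUL B, B'. After: A=-5 B=576 C=0 D=-6 ZF=0 PC=7
Step 8: PC=7 exec 'ADD C, B'. After: A=-5 B=576 C=576 D=-6 ZF=0 PC=8
Step 9: PC=8 exec 'MOV D, -1'. After: A=-5 B=576 C=576 D=-1 ZF=0 PC=9
Step 10: PC=9 exec 'MOV C, 8'. After: A=-5 B=576 C=8 D=-1 ZF=0 PC=10
Step 11: PC=10 exec 'MUL A, A'. After: A=25 B=576 C=8 D=-1 ZF=0 PC=11
Step 12: PC=11 exec 'HALT'. After: A=25 B=576 C=8 D=-1 ZF=0 PC=11 HALTED
Total instructions executed: 12

Answer: 12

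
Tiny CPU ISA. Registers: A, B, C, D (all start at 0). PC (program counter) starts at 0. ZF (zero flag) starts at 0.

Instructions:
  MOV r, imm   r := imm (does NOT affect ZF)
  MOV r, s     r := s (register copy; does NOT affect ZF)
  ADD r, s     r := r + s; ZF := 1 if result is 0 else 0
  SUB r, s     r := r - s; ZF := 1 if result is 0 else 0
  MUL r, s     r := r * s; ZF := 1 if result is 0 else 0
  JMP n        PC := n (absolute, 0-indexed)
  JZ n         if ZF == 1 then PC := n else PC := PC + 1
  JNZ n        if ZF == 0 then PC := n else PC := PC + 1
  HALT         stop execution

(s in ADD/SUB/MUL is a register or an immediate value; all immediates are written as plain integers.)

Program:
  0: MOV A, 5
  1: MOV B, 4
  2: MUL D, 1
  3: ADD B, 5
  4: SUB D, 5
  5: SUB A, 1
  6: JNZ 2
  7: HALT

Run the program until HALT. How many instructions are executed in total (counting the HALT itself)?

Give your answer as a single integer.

Answer: 28

Derivation:
Step 1: PC=0 exec 'MOV A, 5'. After: A=5 B=0 C=0 D=0 ZF=0 PC=1
Step 2: PC=1 exec 'MOV B, 4'. After: A=5 B=4 C=0 D=0 ZF=0 PC=2
Step 3: PC=2 exec 'MUL D, 1'. After: A=5 B=4 C=0 D=0 ZF=1 PC=3
Step 4: PC=3 exec 'ADD B, 5'. After: A=5 B=9 C=0 D=0 ZF=0 PC=4
Step 5: PC=4 exec 'SUB D, 5'. After: A=5 B=9 C=0 D=-5 ZF=0 PC=5
Step 6: PC=5 exec 'SUB A, 1'. After: A=4 B=9 C=0 D=-5 ZF=0 PC=6
Step 7: PC=6 exec 'JNZ 2'. After: A=4 B=9 C=0 D=-5 ZF=0 PC=2
Step 8: PC=2 exec 'MUL D, 1'. After: A=4 B=9 C=0 D=-5 ZF=0 PC=3
Step 9: PC=3 exec 'ADD B, 5'. After: A=4 B=14 C=0 D=-5 ZF=0 PC=4
Step 10: PC=4 exec 'SUB D, 5'. After: A=4 B=14 C=0 D=-10 ZF=0 PC=5
Step 11: PC=5 exec 'SUB A, 1'. After: A=3 B=14 C=0 D=-10 ZF=0 PC=6
Step 12: PC=6 exec 'JNZ 2'. After: A=3 B=14 C=0 D=-10 ZF=0 PC=2
Step 13: PC=2 exec 'MUL D, 1'. After: A=3 B=14 C=0 D=-10 ZF=0 PC=3
Step 14: PC=3 exec 'ADD B, 5'. After: A=3 B=19 C=0 D=-10 ZF=0 PC=4
Step 15: PC=4 exec 'SUB D, 5'. After: A=3 B=19 C=0 D=-15 ZF=0 PC=5
Step 16: PC=5 exec 'SUB A, 1'. After: A=2 B=19 C=0 D=-15 ZF=0 PC=6
Step 17: PC=6 exec 'JNZ 2'. After: A=2 B=19 C=0 D=-15 ZF=0 PC=2
Step 18: PC=2 exec 'MUL D, 1'. After: A=2 B=19 C=0 D=-15 ZF=0 PC=3
Step 19: PC=3 exec 'ADD B, 5'. After: A=2 B=24 C=0 D=-15 ZF=0 PC=4
Step 20: PC=4 exec 'SUB D, 5'. After: A=2 B=24 C=0 D=-20 ZF=0 PC=5
Step 21: PC=5 exec 'SUB A, 1'. After: A=1 B=24 C=0 D=-20 ZF=0 PC=6
Step 22: PC=6 exec 'JNZ 2'. After: A=1 B=24 C=0 D=-20 ZF=0 PC=2
Step 23: PC=2 exec 'MUL D, 1'. After: A=1 B=24 C=0 D=-20 ZF=0 PC=3
Step 24: PC=3 exec 'ADD B, 5'. After: A=1 B=29 C=0 D=-20 ZF=0 PC=4
Step 25: PC=4 exec 'SUB D, 5'. After: A=1 B=29 C=0 D=-25 ZF=0 PC=5
Step 26: PC=5 exec 'SUB A, 1'. After: A=0 B=29 C=0 D=-25 ZF=1 PC=6
Step 27: PC=6 exec 'JNZ 2'. After: A=0 B=29 C=0 D=-25 ZF=1 PC=7
Step 28: PC=7 exec 'HALT'. After: A=0 B=29 C=0 D=-25 ZF=1 PC=7 HALTED
Total instructions executed: 28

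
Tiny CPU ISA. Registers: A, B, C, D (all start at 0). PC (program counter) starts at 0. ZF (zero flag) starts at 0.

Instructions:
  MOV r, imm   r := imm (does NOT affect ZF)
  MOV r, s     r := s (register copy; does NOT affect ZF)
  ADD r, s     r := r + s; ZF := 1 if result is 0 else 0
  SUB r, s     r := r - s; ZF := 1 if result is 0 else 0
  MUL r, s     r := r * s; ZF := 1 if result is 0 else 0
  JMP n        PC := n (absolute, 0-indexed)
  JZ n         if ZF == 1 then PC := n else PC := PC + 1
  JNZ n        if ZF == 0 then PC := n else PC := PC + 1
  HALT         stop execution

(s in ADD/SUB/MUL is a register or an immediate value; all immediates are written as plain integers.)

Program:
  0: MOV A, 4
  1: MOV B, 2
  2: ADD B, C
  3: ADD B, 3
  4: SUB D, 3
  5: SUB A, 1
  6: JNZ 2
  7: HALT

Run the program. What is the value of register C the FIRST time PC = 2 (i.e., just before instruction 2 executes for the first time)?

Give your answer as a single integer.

Step 1: PC=0 exec 'MOV A, 4'. After: A=4 B=0 C=0 D=0 ZF=0 PC=1
Step 2: PC=1 exec 'MOV B, 2'. After: A=4 B=2 C=0 D=0 ZF=0 PC=2
First time PC=2: C=0

0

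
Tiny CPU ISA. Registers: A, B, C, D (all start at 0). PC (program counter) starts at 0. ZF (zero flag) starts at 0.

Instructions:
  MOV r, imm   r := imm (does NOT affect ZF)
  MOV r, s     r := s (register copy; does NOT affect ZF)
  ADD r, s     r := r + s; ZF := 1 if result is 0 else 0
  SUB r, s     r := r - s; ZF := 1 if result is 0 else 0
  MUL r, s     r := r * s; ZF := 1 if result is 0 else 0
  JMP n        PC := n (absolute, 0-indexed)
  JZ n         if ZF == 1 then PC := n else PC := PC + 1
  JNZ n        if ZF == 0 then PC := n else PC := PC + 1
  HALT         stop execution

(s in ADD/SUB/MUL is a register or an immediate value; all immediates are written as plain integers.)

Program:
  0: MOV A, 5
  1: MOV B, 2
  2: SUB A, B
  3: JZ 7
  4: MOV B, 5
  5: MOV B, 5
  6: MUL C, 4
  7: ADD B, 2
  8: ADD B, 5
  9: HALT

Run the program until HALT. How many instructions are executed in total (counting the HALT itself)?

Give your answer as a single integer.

Answer: 10

Derivation:
Step 1: PC=0 exec 'MOV A, 5'. After: A=5 B=0 C=0 D=0 ZF=0 PC=1
Step 2: PC=1 exec 'MOV B, 2'. After: A=5 B=2 C=0 D=0 ZF=0 PC=2
Step 3: PC=2 exec 'SUB A, B'. After: A=3 B=2 C=0 D=0 ZF=0 PC=3
Step 4: PC=3 exec 'JZ 7'. After: A=3 B=2 C=0 D=0 ZF=0 PC=4
Step 5: PC=4 exec 'MOV B, 5'. After: A=3 B=5 C=0 D=0 ZF=0 PC=5
Step 6: PC=5 exec 'MOV B, 5'. After: A=3 B=5 C=0 D=0 ZF=0 PC=6
Step 7: PC=6 exec 'MUL C, 4'. After: A=3 B=5 C=0 D=0 ZF=1 PC=7
Step 8: PC=7 exec 'ADD B, 2'. After: A=3 B=7 C=0 D=0 ZF=0 PC=8
Step 9: PC=8 exec 'ADD B, 5'. After: A=3 B=12 C=0 D=0 ZF=0 PC=9
Step 10: PC=9 exec 'HALT'. After: A=3 B=12 C=0 D=0 ZF=0 PC=9 HALTED
Total instructions executed: 10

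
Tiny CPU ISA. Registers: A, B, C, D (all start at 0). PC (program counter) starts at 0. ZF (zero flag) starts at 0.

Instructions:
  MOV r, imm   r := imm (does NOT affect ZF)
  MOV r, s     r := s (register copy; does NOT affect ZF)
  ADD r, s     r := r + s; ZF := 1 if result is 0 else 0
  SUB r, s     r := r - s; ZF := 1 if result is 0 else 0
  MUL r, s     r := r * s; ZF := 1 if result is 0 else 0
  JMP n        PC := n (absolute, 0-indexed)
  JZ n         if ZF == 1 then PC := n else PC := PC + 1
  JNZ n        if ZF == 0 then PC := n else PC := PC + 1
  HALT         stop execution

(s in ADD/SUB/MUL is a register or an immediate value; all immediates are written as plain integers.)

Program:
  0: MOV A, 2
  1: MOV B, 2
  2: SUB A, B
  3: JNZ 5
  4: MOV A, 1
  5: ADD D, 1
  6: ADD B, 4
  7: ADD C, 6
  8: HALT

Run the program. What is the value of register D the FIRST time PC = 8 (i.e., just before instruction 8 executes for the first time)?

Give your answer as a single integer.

Step 1: PC=0 exec 'MOV A, 2'. After: A=2 B=0 C=0 D=0 ZF=0 PC=1
Step 2: PC=1 exec 'MOV B, 2'. After: A=2 B=2 C=0 D=0 ZF=0 PC=2
Step 3: PC=2 exec 'SUB A, B'. After: A=0 B=2 C=0 D=0 ZF=1 PC=3
Step 4: PC=3 exec 'JNZ 5'. After: A=0 B=2 C=0 D=0 ZF=1 PC=4
Step 5: PC=4 exec 'MOV A, 1'. After: A=1 B=2 C=0 D=0 ZF=1 PC=5
Step 6: PC=5 exec 'ADD D, 1'. After: A=1 B=2 C=0 D=1 ZF=0 PC=6
Step 7: PC=6 exec 'ADD B, 4'. After: A=1 B=6 C=0 D=1 ZF=0 PC=7
Step 8: PC=7 exec 'ADD C, 6'. After: A=1 B=6 C=6 D=1 ZF=0 PC=8
First time PC=8: D=1

1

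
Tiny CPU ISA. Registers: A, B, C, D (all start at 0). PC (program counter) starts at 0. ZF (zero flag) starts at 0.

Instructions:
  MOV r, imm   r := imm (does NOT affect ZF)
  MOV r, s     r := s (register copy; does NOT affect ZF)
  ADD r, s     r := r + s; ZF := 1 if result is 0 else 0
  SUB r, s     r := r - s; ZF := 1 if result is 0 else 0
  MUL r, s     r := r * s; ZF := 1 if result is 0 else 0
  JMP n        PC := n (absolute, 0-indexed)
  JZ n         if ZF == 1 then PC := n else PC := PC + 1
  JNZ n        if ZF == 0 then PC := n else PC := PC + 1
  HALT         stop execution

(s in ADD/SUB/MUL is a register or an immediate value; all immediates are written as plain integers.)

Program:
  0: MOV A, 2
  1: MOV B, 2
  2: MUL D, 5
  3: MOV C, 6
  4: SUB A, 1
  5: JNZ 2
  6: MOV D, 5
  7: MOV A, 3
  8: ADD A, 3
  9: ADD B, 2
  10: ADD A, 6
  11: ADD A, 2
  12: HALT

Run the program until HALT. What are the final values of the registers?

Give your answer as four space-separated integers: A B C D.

Answer: 14 4 6 5

Derivation:
Step 1: PC=0 exec 'MOV A, 2'. After: A=2 B=0 C=0 D=0 ZF=0 PC=1
Step 2: PC=1 exec 'MOV B, 2'. After: A=2 B=2 C=0 D=0 ZF=0 PC=2
Step 3: PC=2 exec 'MUL D, 5'. After: A=2 B=2 C=0 D=0 ZF=1 PC=3
Step 4: PC=3 exec 'MOV C, 6'. After: A=2 B=2 C=6 D=0 ZF=1 PC=4
Step 5: PC=4 exec 'SUB A, 1'. After: A=1 B=2 C=6 D=0 ZF=0 PC=5
Step 6: PC=5 exec 'JNZ 2'. After: A=1 B=2 C=6 D=0 ZF=0 PC=2
Step 7: PC=2 exec 'MUL D, 5'. After: A=1 B=2 C=6 D=0 ZF=1 PC=3
Step 8: PC=3 exec 'MOV C, 6'. After: A=1 B=2 C=6 D=0 ZF=1 PC=4
Step 9: PC=4 exec 'SUB A, 1'. After: A=0 B=2 C=6 D=0 ZF=1 PC=5
Step 10: PC=5 exec 'JNZ 2'. After: A=0 B=2 C=6 D=0 ZF=1 PC=6
Step 11: PC=6 exec 'MOV D, 5'. After: A=0 B=2 C=6 D=5 ZF=1 PC=7
Step 12: PC=7 exec 'MOV A, 3'. After: A=3 B=2 C=6 D=5 ZF=1 PC=8
Step 13: PC=8 exec 'ADD A, 3'. After: A=6 B=2 C=6 D=5 ZF=0 PC=9
Step 14: PC=9 exec 'ADD B, 2'. After: A=6 B=4 C=6 D=5 ZF=0 PC=10
Step 15: PC=10 exec 'ADD A, 6'. After: A=12 B=4 C=6 D=5 ZF=0 PC=11
Step 16: PC=11 exec 'ADD A, 2'. After: A=14 B=4 C=6 D=5 ZF=0 PC=12
Step 17: PC=12 exec 'HALT'. After: A=14 B=4 C=6 D=5 ZF=0 PC=12 HALTED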